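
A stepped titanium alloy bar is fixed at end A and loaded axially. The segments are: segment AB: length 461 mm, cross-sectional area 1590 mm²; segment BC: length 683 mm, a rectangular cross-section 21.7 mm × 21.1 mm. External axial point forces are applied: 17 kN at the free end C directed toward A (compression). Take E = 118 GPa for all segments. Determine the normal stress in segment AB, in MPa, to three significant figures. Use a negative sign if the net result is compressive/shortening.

-10.7 MPa

Internal axial forces (sectioning from the free end, tension +): N_BC = -17 kN, N_AB = -17 kN.
σ_AB = N_AB/A_AB = -17000/1590 = -10.69 MPa.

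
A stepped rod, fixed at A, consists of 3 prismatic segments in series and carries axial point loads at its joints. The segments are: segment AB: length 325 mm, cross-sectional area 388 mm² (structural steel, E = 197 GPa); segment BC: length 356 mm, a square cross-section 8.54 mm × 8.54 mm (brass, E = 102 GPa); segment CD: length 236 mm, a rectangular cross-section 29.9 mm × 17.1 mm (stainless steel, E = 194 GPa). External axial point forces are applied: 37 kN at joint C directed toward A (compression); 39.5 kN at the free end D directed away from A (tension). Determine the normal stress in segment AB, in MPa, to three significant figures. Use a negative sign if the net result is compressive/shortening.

Internal axial forces (sectioning from the free end, tension +): N_CD = 39.5 kN, N_BC = 2.5 kN, N_AB = 2.5 kN.
σ_AB = N_AB/A_AB = 2500/388 = 6.443 MPa.

6.44 MPa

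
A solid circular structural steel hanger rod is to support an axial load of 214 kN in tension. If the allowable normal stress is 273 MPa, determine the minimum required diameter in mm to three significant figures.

Required area A ≥ P/σ_allow = 214000/273 = 783.9 mm².
For a solid circular section, d ≥ √(4A/π) = 31.59 mm.

31.6 mm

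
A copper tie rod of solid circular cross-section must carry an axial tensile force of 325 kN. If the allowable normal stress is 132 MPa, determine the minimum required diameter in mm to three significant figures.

56.0 mm

Required area A ≥ P/σ_allow = 325000/132 = 2462 mm².
For a solid circular section, d ≥ √(4A/π) = 55.99 mm.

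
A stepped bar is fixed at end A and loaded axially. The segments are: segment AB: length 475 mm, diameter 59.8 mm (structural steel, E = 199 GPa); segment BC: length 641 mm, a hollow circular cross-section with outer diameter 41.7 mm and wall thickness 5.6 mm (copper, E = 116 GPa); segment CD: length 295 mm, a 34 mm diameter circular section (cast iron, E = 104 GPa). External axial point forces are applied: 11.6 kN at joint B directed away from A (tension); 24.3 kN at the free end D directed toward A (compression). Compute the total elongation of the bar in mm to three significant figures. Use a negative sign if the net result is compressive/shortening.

Internal axial forces (sectioning from the free end, tension +): N_CD = -24.3 kN, N_BC = -24.3 kN, N_AB = -12.7 kN.
A_AB = 2809 mm².
A_BC = 635.1 mm².
A_CD = 907.9 mm².
δ_AB = -12700·475/(2809·199000) = -0.01079 mm
δ_BC = -24300·641/(635.1·116000) = -0.2114 mm
δ_CD = -24300·295/(907.9·104000) = -0.07592 mm
δ = Σδ_i = -0.2981 mm.

-0.298 mm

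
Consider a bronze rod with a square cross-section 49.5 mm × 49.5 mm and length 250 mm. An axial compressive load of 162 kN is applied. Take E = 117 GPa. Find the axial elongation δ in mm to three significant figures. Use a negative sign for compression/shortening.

A = 2450 mm².
δ_mech = NL/(AE) = -162000·250/(2450·117000) = -0.1413 mm.

-0.141 mm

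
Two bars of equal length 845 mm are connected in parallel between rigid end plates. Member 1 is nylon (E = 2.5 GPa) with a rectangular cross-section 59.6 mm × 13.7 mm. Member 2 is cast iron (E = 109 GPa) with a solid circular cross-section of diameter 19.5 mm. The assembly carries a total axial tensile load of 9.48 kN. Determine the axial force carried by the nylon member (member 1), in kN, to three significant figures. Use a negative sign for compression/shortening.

0.559 kN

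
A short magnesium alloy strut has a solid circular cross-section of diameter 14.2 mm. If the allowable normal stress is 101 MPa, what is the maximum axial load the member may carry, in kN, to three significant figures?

16.0 kN

A = 158.4 mm².
P_max = σ_allow · A = 101 · 158.4 = 16000 N = 16 kN.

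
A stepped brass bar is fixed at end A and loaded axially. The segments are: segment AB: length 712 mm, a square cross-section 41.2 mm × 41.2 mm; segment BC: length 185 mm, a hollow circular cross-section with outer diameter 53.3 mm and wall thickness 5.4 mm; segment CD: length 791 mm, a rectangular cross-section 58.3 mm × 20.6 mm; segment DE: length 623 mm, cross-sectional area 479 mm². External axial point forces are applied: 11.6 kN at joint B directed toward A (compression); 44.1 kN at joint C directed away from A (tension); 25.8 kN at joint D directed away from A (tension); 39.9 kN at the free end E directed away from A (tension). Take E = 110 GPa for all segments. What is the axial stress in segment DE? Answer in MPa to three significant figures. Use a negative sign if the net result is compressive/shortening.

83.3 MPa

Internal axial forces (sectioning from the free end, tension +): N_DE = 39.9 kN, N_CD = 65.7 kN, N_BC = 109.8 kN, N_AB = 98.2 kN.
σ_DE = N_DE/A_DE = 39900/479 = 83.3 MPa.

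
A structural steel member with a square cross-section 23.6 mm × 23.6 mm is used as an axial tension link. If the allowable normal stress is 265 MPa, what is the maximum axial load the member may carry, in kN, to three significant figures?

148 kN

A = 557 mm².
P_max = σ_allow · A = 265 · 557 = 147600 N = 147.6 kN.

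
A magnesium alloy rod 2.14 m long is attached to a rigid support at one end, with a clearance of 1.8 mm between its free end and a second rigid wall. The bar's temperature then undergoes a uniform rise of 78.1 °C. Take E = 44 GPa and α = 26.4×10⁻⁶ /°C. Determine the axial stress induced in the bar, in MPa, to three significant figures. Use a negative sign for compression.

-53.7 MPa

Free thermal expansion αLΔT = 26.4e-6 · 2140 · 78.1 = 4.412 mm.
The walls engage after the gap closes; constrained expansion = 4.412 − 1.8 = 2.612 mm.
The walls impose strain ε = −(2.612)/2140 = -1.2207e-03; σ = Eε = 44000 · -1.2207e-03 = -53.71 MPa.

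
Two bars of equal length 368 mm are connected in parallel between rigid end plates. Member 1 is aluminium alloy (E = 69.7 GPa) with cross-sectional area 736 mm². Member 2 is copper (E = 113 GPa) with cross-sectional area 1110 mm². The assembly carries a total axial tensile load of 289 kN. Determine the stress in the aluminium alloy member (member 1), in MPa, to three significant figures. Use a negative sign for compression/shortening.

Equal strain + equilibrium ⇒ each member carries load in proportion to AE: A₁E₁ = 51300000 N, A₂E₂ = 125400000 N, ΣAE = 176700000 N.
σ₁ = P·E₁/ΣAE = 289000·69700/176700000 = 114 MPa.

114 MPa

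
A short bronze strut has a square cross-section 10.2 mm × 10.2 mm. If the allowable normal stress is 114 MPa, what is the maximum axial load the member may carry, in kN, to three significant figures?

11.9 kN

A = 104 mm².
P_max = σ_allow · A = 114 · 104 = 11860 N = 11.86 kN.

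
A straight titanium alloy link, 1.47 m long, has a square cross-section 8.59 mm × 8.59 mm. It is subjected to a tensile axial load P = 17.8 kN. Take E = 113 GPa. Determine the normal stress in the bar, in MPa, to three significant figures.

241 MPa

A = 73.79 mm².
σ = N/A = 17800/73.79 = 241.2 MPa.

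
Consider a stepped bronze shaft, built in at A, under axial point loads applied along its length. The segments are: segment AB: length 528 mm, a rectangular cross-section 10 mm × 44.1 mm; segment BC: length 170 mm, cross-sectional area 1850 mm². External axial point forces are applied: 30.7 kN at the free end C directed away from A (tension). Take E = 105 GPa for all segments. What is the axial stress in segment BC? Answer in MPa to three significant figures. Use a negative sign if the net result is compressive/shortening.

Internal axial forces (sectioning from the free end, tension +): N_BC = 30.7 kN, N_AB = 30.7 kN.
σ_BC = N_BC/A_BC = 30700/1850 = 16.59 MPa.

16.6 MPa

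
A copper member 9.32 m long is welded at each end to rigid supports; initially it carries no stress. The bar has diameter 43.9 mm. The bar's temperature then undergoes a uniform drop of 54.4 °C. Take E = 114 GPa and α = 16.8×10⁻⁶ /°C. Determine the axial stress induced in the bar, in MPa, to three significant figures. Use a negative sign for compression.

104 MPa

Free thermal expansion αLΔT = 16.8e-6 · 9320 · -54.4 = -8.518 mm.
The walls impose strain ε = −(-8.518)/9320 = 9.1392e-04; σ = Eε = 114000 · 9.1392e-04 = 104.2 MPa.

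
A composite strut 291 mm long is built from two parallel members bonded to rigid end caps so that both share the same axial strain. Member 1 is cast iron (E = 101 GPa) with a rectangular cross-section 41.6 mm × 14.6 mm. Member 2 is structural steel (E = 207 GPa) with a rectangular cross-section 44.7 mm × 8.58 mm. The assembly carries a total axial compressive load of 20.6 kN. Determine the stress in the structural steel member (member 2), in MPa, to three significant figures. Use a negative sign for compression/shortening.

-30.3 MPa

A_1 = 607.4 mm².
A_2 = 383.5 mm².
Equal strain + equilibrium ⇒ each member carries load in proportion to AE: A₁E₁ = 61340000 N, A₂E₂ = 79390000 N, ΣAE = 140700000 N.
σ₂ = P·E₂/ΣAE = -20600·207000/140700000 = -30.3 MPa.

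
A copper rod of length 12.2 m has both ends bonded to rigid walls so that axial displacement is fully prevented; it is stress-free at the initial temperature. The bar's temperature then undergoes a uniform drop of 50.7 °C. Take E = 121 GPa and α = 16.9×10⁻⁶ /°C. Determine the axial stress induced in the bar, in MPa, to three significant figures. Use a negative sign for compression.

104 MPa

Free thermal expansion αLΔT = 16.9e-6 · 12200 · -50.7 = -10.45 mm.
The walls impose strain ε = −(-10.45)/12200 = 8.5683e-04; σ = Eε = 121000 · 8.5683e-04 = 103.7 MPa.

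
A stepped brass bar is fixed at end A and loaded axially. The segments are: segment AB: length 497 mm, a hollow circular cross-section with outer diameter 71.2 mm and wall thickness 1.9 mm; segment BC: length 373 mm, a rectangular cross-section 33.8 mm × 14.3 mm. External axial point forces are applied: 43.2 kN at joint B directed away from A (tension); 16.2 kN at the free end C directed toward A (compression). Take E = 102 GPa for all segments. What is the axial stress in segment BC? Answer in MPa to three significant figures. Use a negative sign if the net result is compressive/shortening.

-33.5 MPa

Internal axial forces (sectioning from the free end, tension +): N_BC = -16.2 kN, N_AB = 27 kN.
A_BC = 483.3 mm².
σ_BC = N_BC/A_BC = -16200/483.3 = -33.52 MPa.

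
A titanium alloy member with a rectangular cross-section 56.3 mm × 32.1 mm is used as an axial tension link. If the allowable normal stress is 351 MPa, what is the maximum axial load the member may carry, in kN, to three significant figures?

A = 1807 mm².
P_max = σ_allow · A = 351 · 1807 = 634300 N = 634.3 kN.

634 kN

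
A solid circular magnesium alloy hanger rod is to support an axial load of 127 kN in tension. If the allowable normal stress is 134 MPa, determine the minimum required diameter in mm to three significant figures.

Required area A ≥ P/σ_allow = 127000/134 = 947.8 mm².
For a solid circular section, d ≥ √(4A/π) = 34.74 mm.

34.7 mm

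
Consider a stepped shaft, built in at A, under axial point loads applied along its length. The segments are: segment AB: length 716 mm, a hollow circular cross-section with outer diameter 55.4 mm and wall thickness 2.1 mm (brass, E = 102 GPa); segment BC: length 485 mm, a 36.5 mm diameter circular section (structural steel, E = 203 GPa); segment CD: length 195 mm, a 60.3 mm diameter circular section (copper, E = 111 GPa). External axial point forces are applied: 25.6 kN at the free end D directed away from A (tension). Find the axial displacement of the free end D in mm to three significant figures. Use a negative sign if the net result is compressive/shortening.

Internal axial forces (sectioning from the free end, tension +): N_CD = 25.6 kN, N_BC = 25.6 kN, N_AB = 25.6 kN.
A_AB = 351.6 mm².
A_BC = 1046 mm².
A_CD = 2856 mm².
δ_AB = 25600·716/(351.6·102000) = 0.511 mm
δ_BC = 25600·485/(1046·203000) = 0.05845 mm
δ_CD = 25600·195/(2856·111000) = 0.01575 mm
δ = Σδ_i = 0.5852 mm.

0.585 mm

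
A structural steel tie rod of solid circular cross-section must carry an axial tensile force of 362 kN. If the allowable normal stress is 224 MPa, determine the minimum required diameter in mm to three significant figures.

45.4 mm

Required area A ≥ P/σ_allow = 362000/224 = 1616 mm².
For a solid circular section, d ≥ √(4A/π) = 45.36 mm.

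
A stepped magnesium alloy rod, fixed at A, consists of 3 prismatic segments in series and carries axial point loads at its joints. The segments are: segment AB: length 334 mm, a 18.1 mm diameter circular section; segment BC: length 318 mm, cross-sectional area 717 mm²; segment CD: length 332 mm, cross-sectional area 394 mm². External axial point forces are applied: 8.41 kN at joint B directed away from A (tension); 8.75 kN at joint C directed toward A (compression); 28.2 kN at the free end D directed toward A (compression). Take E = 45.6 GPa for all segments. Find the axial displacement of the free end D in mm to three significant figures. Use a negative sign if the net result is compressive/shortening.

-1.69 mm

Internal axial forces (sectioning from the free end, tension +): N_CD = -28.2 kN, N_BC = -36.95 kN, N_AB = -28.54 kN.
A_AB = 257.3 mm².
δ_AB = -28540·334/(257.3·45600) = -0.8124 mm
δ_BC = -36950·318/(717·45600) = -0.3594 mm
δ_CD = -28200·332/(394·45600) = -0.5211 mm
δ = Σδ_i = -1.693 mm.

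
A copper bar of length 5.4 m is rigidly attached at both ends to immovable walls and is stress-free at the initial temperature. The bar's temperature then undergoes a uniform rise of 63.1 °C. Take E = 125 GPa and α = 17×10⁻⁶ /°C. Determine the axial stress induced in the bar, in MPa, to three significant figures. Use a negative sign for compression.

-134 MPa

Free thermal expansion αLΔT = 17e-6 · 5400 · 63.1 = 5.793 mm.
The walls impose strain ε = −(5.793)/5400 = -1.0727e-03; σ = Eε = 125000 · -1.0727e-03 = -134.1 MPa.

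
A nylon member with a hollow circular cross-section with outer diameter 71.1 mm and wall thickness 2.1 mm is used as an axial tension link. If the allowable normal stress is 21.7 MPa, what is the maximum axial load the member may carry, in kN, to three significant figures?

A = 455.2 mm².
P_max = σ_allow · A = 21.7 · 455.2 = 9878 N = 9.878 kN.

9.88 kN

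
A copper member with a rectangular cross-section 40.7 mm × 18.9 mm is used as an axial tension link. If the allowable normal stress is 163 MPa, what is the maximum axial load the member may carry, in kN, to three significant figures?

125 kN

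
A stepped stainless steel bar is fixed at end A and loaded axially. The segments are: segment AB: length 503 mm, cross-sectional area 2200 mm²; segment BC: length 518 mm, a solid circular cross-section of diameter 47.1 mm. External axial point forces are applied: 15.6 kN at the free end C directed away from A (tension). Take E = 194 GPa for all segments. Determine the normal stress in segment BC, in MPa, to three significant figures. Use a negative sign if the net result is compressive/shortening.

Internal axial forces (sectioning from the free end, tension +): N_BC = 15.6 kN, N_AB = 15.6 kN.
A_BC = 1742 mm².
σ_BC = N_BC/A_BC = 15600/1742 = 8.954 MPa.

8.95 MPa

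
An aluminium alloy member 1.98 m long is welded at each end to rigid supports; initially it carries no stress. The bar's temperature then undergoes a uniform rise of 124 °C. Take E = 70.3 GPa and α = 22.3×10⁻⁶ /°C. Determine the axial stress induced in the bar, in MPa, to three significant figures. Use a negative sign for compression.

-194 MPa

Free thermal expansion αLΔT = 22.3e-6 · 1980 · 124 = 5.475 mm.
The walls impose strain ε = −(5.475)/1980 = -2.7652e-03; σ = Eε = 70300 · -2.7652e-03 = -194.4 MPa.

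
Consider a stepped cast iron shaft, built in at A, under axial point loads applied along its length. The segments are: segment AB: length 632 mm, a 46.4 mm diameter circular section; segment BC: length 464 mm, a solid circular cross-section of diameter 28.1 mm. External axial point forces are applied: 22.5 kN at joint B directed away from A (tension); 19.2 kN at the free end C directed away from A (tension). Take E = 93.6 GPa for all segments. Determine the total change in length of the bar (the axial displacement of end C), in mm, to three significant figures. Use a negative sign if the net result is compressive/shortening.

0.320 mm

Internal axial forces (sectioning from the free end, tension +): N_BC = 19.2 kN, N_AB = 41.7 kN.
A_AB = 1691 mm².
A_BC = 620.2 mm².
δ_AB = 41700·632/(1691·93600) = 0.1665 mm
δ_BC = 19200·464/(620.2·93600) = 0.1535 mm
δ = Σδ_i = 0.32 mm.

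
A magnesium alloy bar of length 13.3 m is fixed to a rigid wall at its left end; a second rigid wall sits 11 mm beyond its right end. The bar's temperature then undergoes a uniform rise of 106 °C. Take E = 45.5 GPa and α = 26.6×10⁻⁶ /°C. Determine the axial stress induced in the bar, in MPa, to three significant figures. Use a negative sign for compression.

-90.7 MPa

Free thermal expansion αLΔT = 26.6e-6 · 13300 · 106 = 37.5 mm.
The walls engage after the gap closes; constrained expansion = 37.5 − 11 = 26.5 mm.
The walls impose strain ε = −(26.5)/13300 = -1.9925e-03; σ = Eε = 45500 · -1.9925e-03 = -90.66 MPa.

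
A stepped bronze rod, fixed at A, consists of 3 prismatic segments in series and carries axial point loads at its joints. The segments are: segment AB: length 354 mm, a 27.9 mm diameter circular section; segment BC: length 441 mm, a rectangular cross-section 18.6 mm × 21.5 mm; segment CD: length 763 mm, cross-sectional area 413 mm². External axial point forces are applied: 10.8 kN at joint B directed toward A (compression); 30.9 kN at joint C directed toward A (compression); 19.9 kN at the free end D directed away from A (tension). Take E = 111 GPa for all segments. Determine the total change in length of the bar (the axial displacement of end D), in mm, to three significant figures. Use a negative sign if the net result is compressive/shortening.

Internal axial forces (sectioning from the free end, tension +): N_CD = 19.9 kN, N_BC = -11 kN, N_AB = -21.8 kN.
A_AB = 611.4 mm².
A_BC = 399.9 mm².
δ_AB = -21800·354/(611.4·111000) = -0.1137 mm
δ_BC = -11000·441/(399.9·111000) = -0.1093 mm
δ_CD = 19900·763/(413·111000) = 0.3312 mm
δ = Σδ_i = 0.1082 mm.

0.108 mm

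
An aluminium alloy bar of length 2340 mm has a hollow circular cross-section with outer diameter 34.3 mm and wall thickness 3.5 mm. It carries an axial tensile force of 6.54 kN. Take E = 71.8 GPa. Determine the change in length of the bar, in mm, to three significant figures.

0.629 mm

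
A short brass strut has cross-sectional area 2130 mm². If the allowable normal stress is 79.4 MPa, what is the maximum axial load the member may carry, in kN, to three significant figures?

P_max = σ_allow · A = 79.4 · 2130 = 169100 N = 169.1 kN.

169 kN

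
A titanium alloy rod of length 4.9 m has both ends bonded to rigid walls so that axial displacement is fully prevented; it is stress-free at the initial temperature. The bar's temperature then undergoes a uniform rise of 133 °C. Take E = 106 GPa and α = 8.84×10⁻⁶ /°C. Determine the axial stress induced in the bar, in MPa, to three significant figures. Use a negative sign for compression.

Free thermal expansion αLΔT = 8.84e-6 · 4900 · 133 = 5.761 mm.
The walls impose strain ε = −(5.761)/4900 = -1.1757e-03; σ = Eε = 106000 · -1.1757e-03 = -124.6 MPa.

-125 MPa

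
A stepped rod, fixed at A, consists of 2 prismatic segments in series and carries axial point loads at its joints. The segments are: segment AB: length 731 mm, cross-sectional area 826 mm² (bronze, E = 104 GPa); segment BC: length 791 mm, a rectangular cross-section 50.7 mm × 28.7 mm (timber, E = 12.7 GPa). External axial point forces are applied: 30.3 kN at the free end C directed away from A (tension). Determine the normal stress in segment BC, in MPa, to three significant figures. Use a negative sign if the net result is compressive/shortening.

Internal axial forces (sectioning from the free end, tension +): N_BC = 30.3 kN, N_AB = 30.3 kN.
A_BC = 1455 mm².
σ_BC = N_BC/A_BC = 30300/1455 = 20.82 MPa.

20.8 MPa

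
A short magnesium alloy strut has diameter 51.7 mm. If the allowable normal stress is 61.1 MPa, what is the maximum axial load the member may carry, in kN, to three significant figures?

128 kN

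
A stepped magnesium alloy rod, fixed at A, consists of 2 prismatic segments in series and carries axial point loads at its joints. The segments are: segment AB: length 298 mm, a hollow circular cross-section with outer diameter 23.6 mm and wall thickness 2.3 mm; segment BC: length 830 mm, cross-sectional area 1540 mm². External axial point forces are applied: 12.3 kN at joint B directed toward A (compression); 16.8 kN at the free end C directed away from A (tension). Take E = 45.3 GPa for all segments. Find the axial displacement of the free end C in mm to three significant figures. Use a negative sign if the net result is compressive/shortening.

0.392 mm

Internal axial forces (sectioning from the free end, tension +): N_BC = 16.8 kN, N_AB = 4.5 kN.
A_AB = 153.9 mm².
δ_AB = 4500·298/(153.9·45300) = 0.1923 mm
δ_BC = 16800·830/(1540·45300) = 0.1999 mm
δ = Σδ_i = 0.3922 mm.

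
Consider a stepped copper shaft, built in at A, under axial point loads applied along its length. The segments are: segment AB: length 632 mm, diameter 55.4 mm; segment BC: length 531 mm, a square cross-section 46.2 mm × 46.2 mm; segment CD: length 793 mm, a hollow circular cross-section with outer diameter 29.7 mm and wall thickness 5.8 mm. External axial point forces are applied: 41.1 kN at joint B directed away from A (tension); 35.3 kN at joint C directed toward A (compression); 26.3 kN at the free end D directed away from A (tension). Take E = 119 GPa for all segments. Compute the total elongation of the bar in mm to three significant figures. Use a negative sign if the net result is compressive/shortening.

Internal axial forces (sectioning from the free end, tension +): N_CD = 26.3 kN, N_BC = -9 kN, N_AB = 32.1 kN.
A_AB = 2411 mm².
A_BC = 2134 mm².
A_CD = 435.5 mm².
δ_AB = 32100·632/(2411·119000) = 0.07072 mm
δ_BC = -9000·531/(2134·119000) = -0.01882 mm
δ_CD = 26300·793/(435.5·119000) = 0.4024 mm
δ = Σδ_i = 0.4544 mm.

0.454 mm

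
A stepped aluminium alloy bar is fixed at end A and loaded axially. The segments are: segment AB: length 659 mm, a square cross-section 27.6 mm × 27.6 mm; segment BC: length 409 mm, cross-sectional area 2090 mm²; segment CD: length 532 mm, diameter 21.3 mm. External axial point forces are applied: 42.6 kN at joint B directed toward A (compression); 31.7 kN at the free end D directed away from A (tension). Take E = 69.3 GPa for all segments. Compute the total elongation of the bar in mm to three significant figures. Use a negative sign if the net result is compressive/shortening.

Internal axial forces (sectioning from the free end, tension +): N_CD = 31.7 kN, N_BC = 31.7 kN, N_AB = -10.9 kN.
A_AB = 761.8 mm².
A_CD = 356.3 mm².
δ_AB = -10900·659/(761.8·69300) = -0.1361 mm
δ_BC = 31700·409/(2090·69300) = 0.08952 mm
δ_CD = 31700·532/(356.3·69300) = 0.6829 mm
δ = Σδ_i = 0.6364 mm.

0.636 mm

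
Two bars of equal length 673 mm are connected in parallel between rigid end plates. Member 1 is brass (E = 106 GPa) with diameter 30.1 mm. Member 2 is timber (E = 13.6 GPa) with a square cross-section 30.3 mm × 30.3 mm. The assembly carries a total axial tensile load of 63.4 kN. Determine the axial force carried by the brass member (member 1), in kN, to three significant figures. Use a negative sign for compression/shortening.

A_1 = 711.6 mm².
A_2 = 918.1 mm².
Equal strain + equilibrium ⇒ each member carries load in proportion to AE: A₁E₁ = 75430000 N, A₂E₂ = 12490000 N, ΣAE = 87910000 N.
F₁ = P·A₁E₁/ΣAE = 63400·75430000/87910000 = 54400 N.

54.4 kN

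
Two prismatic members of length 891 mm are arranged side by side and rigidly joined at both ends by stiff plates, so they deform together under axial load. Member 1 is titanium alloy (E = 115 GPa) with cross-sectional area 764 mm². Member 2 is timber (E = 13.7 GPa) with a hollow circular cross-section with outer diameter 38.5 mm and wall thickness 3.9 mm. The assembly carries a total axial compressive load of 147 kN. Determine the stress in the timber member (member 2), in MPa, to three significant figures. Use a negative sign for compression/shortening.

-21.5 MPa

A_2 = 423.9 mm².
Equal strain + equilibrium ⇒ each member carries load in proportion to AE: A₁E₁ = 87860000 N, A₂E₂ = 5808000 N, ΣAE = 93670000 N.
σ₂ = P·E₂/ΣAE = -147000·13700/93670000 = -21.5 MPa.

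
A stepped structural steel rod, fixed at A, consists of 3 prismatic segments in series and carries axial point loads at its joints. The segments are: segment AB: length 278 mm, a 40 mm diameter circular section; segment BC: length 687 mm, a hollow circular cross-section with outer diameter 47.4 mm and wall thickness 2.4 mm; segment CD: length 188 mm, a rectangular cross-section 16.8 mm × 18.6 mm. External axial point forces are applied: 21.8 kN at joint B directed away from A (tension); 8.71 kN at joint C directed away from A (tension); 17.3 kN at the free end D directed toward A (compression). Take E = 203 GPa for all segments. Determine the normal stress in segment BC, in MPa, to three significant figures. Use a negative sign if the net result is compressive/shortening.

-25.3 MPa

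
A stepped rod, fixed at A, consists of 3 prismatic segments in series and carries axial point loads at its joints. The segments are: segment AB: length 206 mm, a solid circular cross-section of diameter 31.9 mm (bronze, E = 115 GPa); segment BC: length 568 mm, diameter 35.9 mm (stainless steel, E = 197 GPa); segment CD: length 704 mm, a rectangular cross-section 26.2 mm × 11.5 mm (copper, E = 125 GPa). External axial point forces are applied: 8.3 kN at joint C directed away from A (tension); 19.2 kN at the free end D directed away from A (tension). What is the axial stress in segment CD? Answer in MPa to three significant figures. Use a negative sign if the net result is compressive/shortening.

Internal axial forces (sectioning from the free end, tension +): N_CD = 19.2 kN, N_BC = 27.5 kN, N_AB = 27.5 kN.
A_CD = 301.3 mm².
σ_CD = N_CD/A_CD = 19200/301.3 = 63.72 MPa.

63.7 MPa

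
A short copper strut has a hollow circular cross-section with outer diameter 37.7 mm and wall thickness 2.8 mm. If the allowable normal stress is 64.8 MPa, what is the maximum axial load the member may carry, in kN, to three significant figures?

A = 307 mm².
P_max = σ_allow · A = 64.8 · 307 = 19890 N = 19.89 kN.

19.9 kN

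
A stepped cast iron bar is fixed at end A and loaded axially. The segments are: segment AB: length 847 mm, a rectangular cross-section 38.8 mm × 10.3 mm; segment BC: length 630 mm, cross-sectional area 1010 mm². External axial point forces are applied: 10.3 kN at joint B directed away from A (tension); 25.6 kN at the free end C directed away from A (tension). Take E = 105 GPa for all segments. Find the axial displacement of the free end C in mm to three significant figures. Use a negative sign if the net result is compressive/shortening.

Internal axial forces (sectioning from the free end, tension +): N_BC = 25.6 kN, N_AB = 35.9 kN.
A_AB = 399.6 mm².
δ_AB = 35900·847/(399.6·105000) = 0.7246 mm
δ_BC = 25600·630/(1010·105000) = 0.1521 mm
δ = Σδ_i = 0.8767 mm.

0.877 mm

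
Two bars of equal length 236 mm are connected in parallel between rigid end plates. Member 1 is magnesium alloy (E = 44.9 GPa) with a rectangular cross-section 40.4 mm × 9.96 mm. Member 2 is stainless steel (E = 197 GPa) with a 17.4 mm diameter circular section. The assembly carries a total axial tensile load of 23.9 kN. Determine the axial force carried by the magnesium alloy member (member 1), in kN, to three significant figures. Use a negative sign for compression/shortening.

6.65 kN

A_1 = 402.4 mm².
A_2 = 237.8 mm².
Equal strain + equilibrium ⇒ each member carries load in proportion to AE: A₁E₁ = 18070000 N, A₂E₂ = 46840000 N, ΣAE = 64910000 N.
F₁ = P·A₁E₁/ΣAE = 23900·18070000/64910000 = 6652 N.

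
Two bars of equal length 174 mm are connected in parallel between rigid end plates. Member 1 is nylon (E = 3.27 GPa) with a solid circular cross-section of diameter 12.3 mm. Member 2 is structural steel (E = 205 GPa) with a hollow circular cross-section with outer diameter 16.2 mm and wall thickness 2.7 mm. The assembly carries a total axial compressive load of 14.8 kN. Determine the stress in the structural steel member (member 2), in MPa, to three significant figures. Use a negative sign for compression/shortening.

A_1 = 118.8 mm².
A_2 = 114.5 mm².
Equal strain + equilibrium ⇒ each member carries load in proportion to AE: A₁E₁ = 388600 N, A₂E₂ = 23470000 N, ΣAE = 23860000 N.
σ₂ = P·E₂/ΣAE = -14800·205000/23860000 = -127.1 MPa.

-127 MPa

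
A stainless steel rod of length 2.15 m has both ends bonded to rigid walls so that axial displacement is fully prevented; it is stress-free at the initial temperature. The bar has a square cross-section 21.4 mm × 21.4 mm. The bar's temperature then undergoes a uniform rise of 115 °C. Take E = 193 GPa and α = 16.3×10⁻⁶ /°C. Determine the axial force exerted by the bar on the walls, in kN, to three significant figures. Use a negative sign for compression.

Free thermal expansion αLΔT = 16.3e-6 · 2150 · 115 = 4.03 mm.
The walls impose strain ε = −(4.03)/2150 = -1.8745e-03; σ = Eε = 193000 · -1.8745e-03 = -361.8 MPa.
Wall reaction R = σ·A = -361.8·458 = -165700 N = -165.7 kN.

-166 kN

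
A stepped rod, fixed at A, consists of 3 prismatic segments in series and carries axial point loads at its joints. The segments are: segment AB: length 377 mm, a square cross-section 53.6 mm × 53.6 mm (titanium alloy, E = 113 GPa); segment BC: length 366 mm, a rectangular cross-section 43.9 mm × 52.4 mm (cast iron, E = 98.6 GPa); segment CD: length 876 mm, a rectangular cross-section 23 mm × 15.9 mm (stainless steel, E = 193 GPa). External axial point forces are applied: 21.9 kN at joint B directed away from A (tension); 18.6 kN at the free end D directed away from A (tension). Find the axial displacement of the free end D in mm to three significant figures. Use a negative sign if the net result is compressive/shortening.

Internal axial forces (sectioning from the free end, tension +): N_CD = 18.6 kN, N_BC = 18.6 kN, N_AB = 40.5 kN.
A_AB = 2873 mm².
A_BC = 2300 mm².
A_CD = 365.7 mm².
δ_AB = 40500·377/(2873·113000) = 0.04703 mm
δ_BC = 18600·366/(2300·98600) = 0.03001 mm
δ_CD = 18600·876/(365.7·193000) = 0.2309 mm
δ = Σδ_i = 0.3079 mm.

0.308 mm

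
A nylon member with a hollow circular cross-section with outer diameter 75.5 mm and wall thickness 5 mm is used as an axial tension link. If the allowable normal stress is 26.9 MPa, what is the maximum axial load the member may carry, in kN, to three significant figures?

29.8 kN

A = 1107 mm².
P_max = σ_allow · A = 26.9 · 1107 = 29790 N = 29.79 kN.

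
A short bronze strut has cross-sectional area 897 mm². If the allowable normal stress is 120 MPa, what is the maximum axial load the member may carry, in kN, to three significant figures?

108 kN

P_max = σ_allow · A = 120 · 897 = 107600 N = 107.6 kN.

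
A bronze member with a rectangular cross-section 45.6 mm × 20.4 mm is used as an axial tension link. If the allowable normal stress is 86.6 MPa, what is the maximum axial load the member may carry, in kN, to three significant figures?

80.6 kN

A = 930.2 mm².
P_max = σ_allow · A = 86.6 · 930.2 = 80560 N = 80.56 kN.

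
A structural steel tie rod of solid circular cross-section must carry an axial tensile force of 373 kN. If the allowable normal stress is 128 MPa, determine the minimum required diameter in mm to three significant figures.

60.9 mm

Required area A ≥ P/σ_allow = 373000/128 = 2914 mm².
For a solid circular section, d ≥ √(4A/π) = 60.91 mm.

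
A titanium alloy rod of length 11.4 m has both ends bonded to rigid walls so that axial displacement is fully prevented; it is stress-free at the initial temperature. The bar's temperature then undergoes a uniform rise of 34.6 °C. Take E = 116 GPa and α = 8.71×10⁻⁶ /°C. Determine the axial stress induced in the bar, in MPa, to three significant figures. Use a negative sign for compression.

-35.0 MPa

Free thermal expansion αLΔT = 8.71e-6 · 11400 · 34.6 = 3.436 mm.
The walls impose strain ε = −(3.436)/11400 = -3.0137e-04; σ = Eε = 116000 · -3.0137e-04 = -34.96 MPa.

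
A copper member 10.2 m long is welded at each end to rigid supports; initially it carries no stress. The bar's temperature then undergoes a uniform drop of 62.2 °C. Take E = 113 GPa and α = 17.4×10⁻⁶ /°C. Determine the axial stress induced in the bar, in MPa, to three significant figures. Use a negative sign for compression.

122 MPa

Free thermal expansion αLΔT = 17.4e-6 · 10200 · -62.2 = -11.04 mm.
The walls impose strain ε = −(-11.04)/10200 = 1.0823e-03; σ = Eε = 113000 · 1.0823e-03 = 122.3 MPa.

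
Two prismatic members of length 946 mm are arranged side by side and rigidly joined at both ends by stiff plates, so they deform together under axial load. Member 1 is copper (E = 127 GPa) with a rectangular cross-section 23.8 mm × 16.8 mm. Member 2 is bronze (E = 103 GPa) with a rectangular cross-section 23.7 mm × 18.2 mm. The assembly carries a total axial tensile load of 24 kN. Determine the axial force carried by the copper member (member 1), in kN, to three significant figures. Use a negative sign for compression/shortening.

12.8 kN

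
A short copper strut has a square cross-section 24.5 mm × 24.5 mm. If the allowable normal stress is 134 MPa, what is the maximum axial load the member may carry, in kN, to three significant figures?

A = 600.2 mm².
P_max = σ_allow · A = 134 · 600.2 = 80430 N = 80.43 kN.

80.4 kN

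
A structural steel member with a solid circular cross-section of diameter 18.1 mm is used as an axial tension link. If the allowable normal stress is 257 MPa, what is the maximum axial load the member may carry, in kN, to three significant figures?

66.1 kN

A = 257.3 mm².
P_max = σ_allow · A = 257 · 257.3 = 66130 N = 66.13 kN.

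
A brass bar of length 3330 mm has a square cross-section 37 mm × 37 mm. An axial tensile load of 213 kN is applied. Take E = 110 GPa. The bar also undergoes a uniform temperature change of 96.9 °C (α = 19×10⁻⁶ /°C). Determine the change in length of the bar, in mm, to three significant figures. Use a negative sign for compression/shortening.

A = 1369 mm².
δ_mech = NL/(AE) = 213000·3330/(1369·110000) = 4.71 mm.
δ_thermal = αLΔT = 19e-6·3330·96.9 = 6.131 mm.
δ = δ_mech + δ_thermal = 10.84 mm.

10.8 mm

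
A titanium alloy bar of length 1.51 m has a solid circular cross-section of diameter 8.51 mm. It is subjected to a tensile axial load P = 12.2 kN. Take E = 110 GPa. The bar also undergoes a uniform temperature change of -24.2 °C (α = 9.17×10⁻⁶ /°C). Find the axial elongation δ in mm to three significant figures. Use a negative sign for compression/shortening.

2.61 mm

A = 56.88 mm².
δ_mech = NL/(AE) = 12200·1510/(56.88·110000) = 2.944 mm.
δ_thermal = αLΔT = 9.17e-6·1510·-24.2 = -0.3351 mm.
δ = δ_mech + δ_thermal = 2.609 mm.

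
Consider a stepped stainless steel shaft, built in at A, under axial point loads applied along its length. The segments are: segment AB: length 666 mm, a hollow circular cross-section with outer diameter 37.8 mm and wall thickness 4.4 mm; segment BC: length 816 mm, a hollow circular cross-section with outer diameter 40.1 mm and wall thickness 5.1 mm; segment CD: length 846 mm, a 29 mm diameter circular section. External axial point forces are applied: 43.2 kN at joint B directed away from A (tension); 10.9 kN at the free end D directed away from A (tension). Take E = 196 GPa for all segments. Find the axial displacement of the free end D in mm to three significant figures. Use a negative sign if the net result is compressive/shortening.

Internal axial forces (sectioning from the free end, tension +): N_CD = 10.9 kN, N_BC = 10.9 kN, N_AB = 54.1 kN.
A_AB = 461.7 mm².
A_BC = 560.8 mm².
A_CD = 660.5 mm².
δ_AB = 54100·666/(461.7·196000) = 0.3982 mm
δ_BC = 10900·816/(560.8·196000) = 0.08092 mm
δ_CD = 10900·846/(660.5·196000) = 0.07123 mm
δ = Σδ_i = 0.5503 mm.

0.550 mm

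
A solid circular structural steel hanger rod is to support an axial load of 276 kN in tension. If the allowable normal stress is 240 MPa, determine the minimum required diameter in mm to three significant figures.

Required area A ≥ P/σ_allow = 276000/240 = 1150 mm².
For a solid circular section, d ≥ √(4A/π) = 38.27 mm.

38.3 mm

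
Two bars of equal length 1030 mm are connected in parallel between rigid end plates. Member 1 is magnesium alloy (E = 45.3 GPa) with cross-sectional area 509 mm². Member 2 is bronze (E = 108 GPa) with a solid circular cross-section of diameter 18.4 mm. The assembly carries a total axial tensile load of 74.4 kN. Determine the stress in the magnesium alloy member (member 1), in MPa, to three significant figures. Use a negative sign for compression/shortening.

65.1 MPa

A_2 = 265.9 mm².
Equal strain + equilibrium ⇒ each member carries load in proportion to AE: A₁E₁ = 23060000 N, A₂E₂ = 28720000 N, ΣAE = 51780000 N.
σ₁ = P·E₁/ΣAE = 74400·45300/51780000 = 65.1 MPa.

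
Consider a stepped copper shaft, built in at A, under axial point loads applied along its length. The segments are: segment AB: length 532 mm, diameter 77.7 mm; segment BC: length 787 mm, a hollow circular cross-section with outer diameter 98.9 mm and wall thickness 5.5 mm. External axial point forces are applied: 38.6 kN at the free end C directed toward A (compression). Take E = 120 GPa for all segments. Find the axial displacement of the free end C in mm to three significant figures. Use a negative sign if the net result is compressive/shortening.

Internal axial forces (sectioning from the free end, tension +): N_BC = -38.6 kN, N_AB = -38.6 kN.
A_AB = 4742 mm².
A_BC = 1614 mm².
δ_AB = -38600·532/(4742·120000) = -0.03609 mm
δ_BC = -38600·787/(1614·120000) = -0.1569 mm
δ = Σδ_i = -0.193 mm.

-0.193 mm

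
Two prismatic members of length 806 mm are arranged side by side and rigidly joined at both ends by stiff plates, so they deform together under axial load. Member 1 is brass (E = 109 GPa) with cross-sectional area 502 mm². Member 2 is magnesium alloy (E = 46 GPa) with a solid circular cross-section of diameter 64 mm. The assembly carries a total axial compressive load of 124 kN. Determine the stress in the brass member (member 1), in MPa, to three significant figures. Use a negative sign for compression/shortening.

A_2 = 3217 mm².
Equal strain + equilibrium ⇒ each member carries load in proportion to AE: A₁E₁ = 54720000 N, A₂E₂ = 148000000 N, ΣAE = 202700000 N.
σ₁ = P·E₁/ΣAE = -124000·109000/202700000 = -66.68 MPa.

-66.7 MPa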